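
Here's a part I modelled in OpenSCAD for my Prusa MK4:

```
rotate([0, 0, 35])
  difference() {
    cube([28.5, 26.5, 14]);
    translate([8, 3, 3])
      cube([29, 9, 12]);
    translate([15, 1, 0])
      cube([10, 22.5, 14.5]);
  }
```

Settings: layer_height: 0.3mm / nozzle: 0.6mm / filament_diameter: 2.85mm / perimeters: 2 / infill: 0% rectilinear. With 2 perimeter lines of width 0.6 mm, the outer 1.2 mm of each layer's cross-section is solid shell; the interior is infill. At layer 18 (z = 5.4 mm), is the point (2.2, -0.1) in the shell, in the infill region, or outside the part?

At z = 5.4 mm: the cube is present — its section is the full 28.5×26.5 rectangle; the cube at (8, 3) is present — its section is the full 29×9 rectangle; the 10×22.5 cube at (15, 1) contributes its full rectangle; Subtracting the remaining from the first: starting from the 28.5×26.5 cube, the 29×9 cube at (8, 3) partially overlaps it — only the 184.50 mm² overlap (of its 261.00 mm²) is removed, clipping the outline; the 10×22.5 cube at (15, 1) partially overlaps it — only the 135.00 mm² overlap (of its 225.00 mm²) is removed, clipping the outline — 1 connected region; (whole slice rotated 35° about Z — lengths, areas and connectivity unchanged). Overall, the cross-section is a single solid region. Undo the 35° rotation: the query point maps to (1.745, -1.344) in the un-rotated model frame. The nearest boundary edge runs (28.50, 0.00)→(0.00, 0.00); distance from the point to it = 1.34 mm. The point is not inside any of the regions above, so it lies outside the cross-section (1.34 mm from the nearest boundary).

outside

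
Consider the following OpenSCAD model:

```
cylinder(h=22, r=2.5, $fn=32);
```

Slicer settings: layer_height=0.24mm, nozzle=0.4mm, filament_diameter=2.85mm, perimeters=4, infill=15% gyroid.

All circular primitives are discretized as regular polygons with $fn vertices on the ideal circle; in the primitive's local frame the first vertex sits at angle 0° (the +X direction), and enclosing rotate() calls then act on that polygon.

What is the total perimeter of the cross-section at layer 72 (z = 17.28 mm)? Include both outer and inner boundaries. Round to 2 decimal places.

15.68 mm

At z = 17.28 mm: the r=2.5 cylinder contributes a regular 32-gon of circumradius 2.5 (perimeter = 2·32·2.500·sin(180°/32) = 15.68 mm). Overall, the cross-section is a single solid region. Total boundary length (outer) = 15.68 mm.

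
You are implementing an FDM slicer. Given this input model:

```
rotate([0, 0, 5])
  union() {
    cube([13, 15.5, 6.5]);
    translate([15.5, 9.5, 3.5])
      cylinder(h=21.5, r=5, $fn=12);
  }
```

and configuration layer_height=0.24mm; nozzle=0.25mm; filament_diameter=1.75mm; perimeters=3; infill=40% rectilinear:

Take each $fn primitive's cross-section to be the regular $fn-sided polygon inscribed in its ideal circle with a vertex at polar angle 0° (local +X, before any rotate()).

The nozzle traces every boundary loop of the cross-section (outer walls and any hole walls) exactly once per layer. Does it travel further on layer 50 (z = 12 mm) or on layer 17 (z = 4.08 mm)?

Layer 50 (z = 12): the cube does not reach this height (z outside [0, 6.5]); the cylinder at (15.5, 9.5): section is a regular 12-gon, circumradius r=5 (perimeter = 2·12·5.000·sin(180°/12) = 31.06 mm); Taking the union: only the r=5 cylinder at (15.5, 9.5) is present, so the union is just that shape — boundary = 31.06 mm; (rotated 5° about Z; rotation is an isometry so areas/perimeters/island counts are preserved). So its perimeter = 31.06 mm. Layer 17 (z = 4.08): the 13×15.5 cube contributes its full rectangle (perimeter 57.00 mm); the r=5 cylinder at (15.5, 9.5) gives a regular 12-gon of circumradius 5 (constant along its height) (perimeter = 2·12·5.000·sin(180°/12) = 31.06 mm); Merging all regions: the regions partially overlap (shared area 14.17 mm²), so the edge portions inside another operand are dropped and the merged outline is re-measured after clipping — boundary = 69.05 mm; (whole slice rotated 5° about Z — lengths, areas and connectivity unchanged). So its perimeter = 69.05 mm. Layer 17 is larger (69.05 vs 31.06 mm).

layer 17 (z = 4.08 mm)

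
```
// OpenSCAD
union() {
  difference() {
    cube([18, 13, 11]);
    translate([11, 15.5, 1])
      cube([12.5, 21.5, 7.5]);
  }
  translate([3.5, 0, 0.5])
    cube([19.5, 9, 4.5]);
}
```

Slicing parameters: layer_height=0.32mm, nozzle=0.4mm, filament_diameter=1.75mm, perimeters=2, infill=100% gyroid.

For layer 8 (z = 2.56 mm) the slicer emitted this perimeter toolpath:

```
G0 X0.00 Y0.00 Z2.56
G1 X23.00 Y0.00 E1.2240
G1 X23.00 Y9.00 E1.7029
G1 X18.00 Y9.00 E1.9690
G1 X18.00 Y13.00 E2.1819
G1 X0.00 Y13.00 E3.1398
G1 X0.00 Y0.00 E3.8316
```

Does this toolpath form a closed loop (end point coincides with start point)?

Start point (G0): (0.00, 0.00). End point (last G1): the path returns to the start — closed.

yes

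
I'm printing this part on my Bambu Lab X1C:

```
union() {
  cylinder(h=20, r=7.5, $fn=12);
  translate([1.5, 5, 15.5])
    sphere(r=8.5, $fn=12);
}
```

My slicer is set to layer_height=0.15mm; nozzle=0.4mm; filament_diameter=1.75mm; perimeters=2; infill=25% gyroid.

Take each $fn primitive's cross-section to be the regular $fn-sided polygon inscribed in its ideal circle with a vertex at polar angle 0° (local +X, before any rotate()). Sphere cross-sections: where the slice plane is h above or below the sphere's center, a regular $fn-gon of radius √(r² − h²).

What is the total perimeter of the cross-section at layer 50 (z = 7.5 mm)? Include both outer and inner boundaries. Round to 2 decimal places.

At z = 7.5 mm: the r=7.5 cylinder gives a regular 12-gon of circumradius 7.5 (constant along its height) (perimeter = 2·12·7.500·sin(180°/12) = 46.59 mm); the r=8.5 sphere at (1.5, 5) contributes a regular 12-gon of circumradius √(8.5²−8²) = 2.872 (perimeter = 2·12·2.872·sin(180°/12) = 17.84 mm); Combining (union): the regions partially overlap (shared area 22.64 mm²), so the edge portions inside another operand are dropped and the merged outline is re-measured after clipping — boundary = 47.06 mm. Overall, the cross-section is a single solid region. Total boundary length (outer) = 47.06 mm.

47.06 mm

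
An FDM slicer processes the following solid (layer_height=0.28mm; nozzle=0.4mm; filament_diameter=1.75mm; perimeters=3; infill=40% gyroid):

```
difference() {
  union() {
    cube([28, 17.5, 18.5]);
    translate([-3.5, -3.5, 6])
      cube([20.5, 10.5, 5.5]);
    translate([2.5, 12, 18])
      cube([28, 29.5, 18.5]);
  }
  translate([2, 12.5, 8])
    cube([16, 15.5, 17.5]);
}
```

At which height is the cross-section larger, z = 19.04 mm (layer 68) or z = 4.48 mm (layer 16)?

Layer 68 (z = 19.04): the cube does not reach this height (z outside [0, 18.5]); the cube at (-3.5, -3.5) is absent (z outside [6, 11.5]); the 28×29.5 cube at (2.5, 12) contributes its full rectangle (area 826.00 mm²); Combining (union): only the 28×29.5 cube at (2.5, 12) is present, so the union is just that shape — area = 826.00 mm²; the cube at (2, 12.5) (footprint 16×15.5) is included at this height (area 248.00 mm²); Subtracting the remaining from the first: starting from the result so far (826.00 mm²), the 16×15.5 cube at (2, 12.5) partially overlaps it — only the 240.25 mm² overlap (of its 248.00 mm²) is removed, clipping the outline — area = 585.75 mm². So its area = 585.75 mm². Layer 16 (z = 4.48): the 28×17.5 cube contributes its full rectangle (area 490.00 mm²); the cube at (-3.5, -3.5) is absent (z outside [6, 11.5]); the cube at (2.5, 12) is not intersected at this z (z outside [18, 36.5]); Taking the union: only the 28×17.5 cube is present, so the union is just that shape — area = 490.00 mm²; the cube at (2, 12.5) is absent (z outside [8, 25.5]); Taking the first minus the rest: none of the subtracted shapes is present at this height, so that combined region is unchanged — area = 490.00 mm². So its area = 490.00 mm². Layer 68 is larger (585.75 vs 490.00 mm²).

layer 68 (z = 19.04 mm)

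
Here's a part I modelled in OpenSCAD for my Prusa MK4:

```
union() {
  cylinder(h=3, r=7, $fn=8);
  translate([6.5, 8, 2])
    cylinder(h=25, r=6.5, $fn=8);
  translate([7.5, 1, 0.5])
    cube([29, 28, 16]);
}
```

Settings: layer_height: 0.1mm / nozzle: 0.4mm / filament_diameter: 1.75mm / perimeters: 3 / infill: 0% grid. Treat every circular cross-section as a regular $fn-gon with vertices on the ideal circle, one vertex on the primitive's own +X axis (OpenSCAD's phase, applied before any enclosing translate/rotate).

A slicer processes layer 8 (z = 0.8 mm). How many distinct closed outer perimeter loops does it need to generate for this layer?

At z = 0.8 mm: the cylinder: section is a regular 8-gon, circumradius r=7; the cylinder at (6.5, 8) is not intersected at this z (z outside [2, 27]); the cube at (7.5, 1) (footprint 29×28) is included at this height; Combining (union): the 2 present regions are separate (no shared area or edge), so areas and boundary lengths simply add and each stays a separate island — 2 connected regions. The result has 2 disconnected regions.

2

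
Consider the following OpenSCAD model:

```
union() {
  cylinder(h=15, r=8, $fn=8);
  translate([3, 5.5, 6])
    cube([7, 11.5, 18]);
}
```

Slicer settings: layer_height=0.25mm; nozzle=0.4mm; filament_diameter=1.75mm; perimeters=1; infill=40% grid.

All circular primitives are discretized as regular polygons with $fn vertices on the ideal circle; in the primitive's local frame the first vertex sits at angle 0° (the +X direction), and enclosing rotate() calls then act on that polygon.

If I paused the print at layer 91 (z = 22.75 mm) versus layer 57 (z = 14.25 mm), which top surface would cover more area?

Layer 91 (z = 22.75): the cylinder does not reach this height (z outside [0, 15]); the cube at (3, 5.5) (footprint 7×11.5) is included at this height (area 80.50 mm²); Combining (union): only the 7×11.5 cube at (3, 5.5) is present, so the union is just that shape — area = 80.50 mm². So its area = 80.50 mm². Layer 57 (z = 14.25): the cylinder: section is a regular 8-gon, circumradius r=8 (area = (8/2)·8.000²·sin(360°/8) = 181.02 mm²); the 7×11.5 cube at (3, 5.5) contributes its full rectangle (area 80.50 mm²); Taking the union: the regions partially overlap — summed areas 261.52 mm² minus the doubly-counted overlap 1.88 mm² gives 259.64 mm² — area = 259.64 mm². So its area = 259.64 mm². Layer 57 is larger (259.64 vs 80.50 mm²).

layer 57 (z = 14.25 mm)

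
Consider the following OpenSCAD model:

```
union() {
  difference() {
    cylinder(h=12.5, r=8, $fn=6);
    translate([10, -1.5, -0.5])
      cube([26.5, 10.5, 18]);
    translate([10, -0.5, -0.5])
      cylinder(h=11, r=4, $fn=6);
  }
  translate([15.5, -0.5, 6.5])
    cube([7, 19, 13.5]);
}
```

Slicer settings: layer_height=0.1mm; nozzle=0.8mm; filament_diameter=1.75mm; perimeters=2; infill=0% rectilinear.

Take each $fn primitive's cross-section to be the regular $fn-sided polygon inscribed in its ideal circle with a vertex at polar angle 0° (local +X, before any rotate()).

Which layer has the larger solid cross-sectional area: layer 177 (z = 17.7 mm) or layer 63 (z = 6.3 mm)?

layer 63 (z = 6.3 mm)

Layer 177 (z = 17.7): the cylinder is not intersected at this z (z outside [0, 12.5]); the cube at (10, -1.5) does not reach this height (z outside [-0.5, 17.5]); the cylinder at (10, -0.5) does not reach this height (z outside [-0.5, 10.5]); Subtracting the remaining from the first: the first operand is absent here, so nothing remains; the cube at (15.5, -0.5) is present — its section is the full 7×19 rectangle (area 133.00 mm²); Merging all regions: only the 7×19 cube at (15.5, -0.5) is present, so the union is just that shape — area = 133.00 mm². So its area = 133.00 mm². Layer 63 (z = 6.3): the cylinder: section is a regular 6-gon, circumradius r=8 (area = (6/2)·8.000²·sin(360°/6) = 166.28 mm²); the cube at (10, -1.5) (footprint 26.5×10.5) is included at this height (area 278.25 mm²); the cylinder at (10, -0.5): section is a regular 6-gon, circumradius r=4 (area = (6/2)·4.000²·sin(360°/6) = 41.57 mm²); Taking the first minus the rest: starting from the r=8 cylinder (166.28 mm²), the 26.5×10.5 cube at (10, -1.5) misses the remaining region (no effect); the r=4 cylinder at (10, -0.5) partially overlaps it — only the 3.39 mm² overlap (of its 41.57 mm²) is removed, clipping the outline — area = 162.88 mm²; the cube at (15.5, -0.5) is absent (z outside [6.5, 20]); Taking the union: only the result so far is present, so the union is just that shape — area = 162.88 mm². So its area = 162.88 mm². Layer 63 is larger (162.88 vs 133.00 mm²).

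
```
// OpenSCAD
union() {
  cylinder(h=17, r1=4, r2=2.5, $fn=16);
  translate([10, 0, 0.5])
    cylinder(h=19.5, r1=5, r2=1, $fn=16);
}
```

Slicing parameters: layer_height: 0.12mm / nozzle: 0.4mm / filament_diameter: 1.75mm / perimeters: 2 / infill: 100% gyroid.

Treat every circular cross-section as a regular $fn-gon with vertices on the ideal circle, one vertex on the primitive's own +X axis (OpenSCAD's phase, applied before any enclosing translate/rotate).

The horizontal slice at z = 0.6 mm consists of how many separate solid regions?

2

At z = 0.6 mm: the cone (r1=4→r2=2.5) has section circumradius 3.947 here — a regular 16-gon; the cone at (10, 0) contributes a regular 16-gon of circumradius 4.979 (interpolated between r1=5 and r2=1 at t=0.005); Taking the union: the 2 present regions are separate (no shared area or edge), so areas and boundary lengths simply add and each stays a separate island — 2 connected regions. The result has 2 disconnected regions.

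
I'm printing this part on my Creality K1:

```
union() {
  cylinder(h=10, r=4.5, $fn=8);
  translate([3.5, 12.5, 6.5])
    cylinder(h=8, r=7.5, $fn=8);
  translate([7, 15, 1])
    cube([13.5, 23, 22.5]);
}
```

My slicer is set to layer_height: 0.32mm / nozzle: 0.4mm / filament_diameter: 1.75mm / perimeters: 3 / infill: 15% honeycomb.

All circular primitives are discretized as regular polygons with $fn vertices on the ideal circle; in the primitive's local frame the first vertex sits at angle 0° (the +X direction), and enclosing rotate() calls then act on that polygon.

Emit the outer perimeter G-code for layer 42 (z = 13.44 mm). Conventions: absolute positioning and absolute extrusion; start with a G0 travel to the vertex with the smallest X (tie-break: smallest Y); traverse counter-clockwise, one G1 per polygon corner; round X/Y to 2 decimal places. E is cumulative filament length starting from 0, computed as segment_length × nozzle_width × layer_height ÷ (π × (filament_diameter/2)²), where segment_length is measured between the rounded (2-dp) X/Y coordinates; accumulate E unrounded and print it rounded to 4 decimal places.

G0 X-4.00 Y12.50 Z13.44
G1 X-1.80 Y7.20 E0.3054
G1 X3.50 Y5.00 E0.6108
G1 X8.80 Y7.20 E0.9161
G1 X11.00 Y12.50 E1.2215
G1 X9.96 Y15.00 E1.3656
G1 X20.50 Y15.00 E1.9265
G1 X20.50 Y38.00 E3.1505
G1 X7.00 Y38.00 E3.8689
G1 X7.00 Y18.55 E4.9040
G1 X3.50 Y20.00 E5.1056
G1 X-1.80 Y17.80 E5.4109
G1 X-4.00 Y12.50 E5.7163

At z = 13.44 mm: the cylinder is absent (z outside [0, 10]); the r=7.5 cylinder at (3.5, 12.5) gives a regular 8-gon of circumradius 7.5 (constant along its height); the 13.5×23 cube at (7, 15) contributes its full rectangle; Combining (union): the regions partially overlap (shared area 7.36 mm²), so overlapping operands fuse into one piece — 1 connected region. The outline is a single polygon with 12 vertices. Extrusion per mm of travel: 0.4 × 0.32 / (π × 0.875²) = 0.053216. Accumulating E over each segment gives final E = 5.7163.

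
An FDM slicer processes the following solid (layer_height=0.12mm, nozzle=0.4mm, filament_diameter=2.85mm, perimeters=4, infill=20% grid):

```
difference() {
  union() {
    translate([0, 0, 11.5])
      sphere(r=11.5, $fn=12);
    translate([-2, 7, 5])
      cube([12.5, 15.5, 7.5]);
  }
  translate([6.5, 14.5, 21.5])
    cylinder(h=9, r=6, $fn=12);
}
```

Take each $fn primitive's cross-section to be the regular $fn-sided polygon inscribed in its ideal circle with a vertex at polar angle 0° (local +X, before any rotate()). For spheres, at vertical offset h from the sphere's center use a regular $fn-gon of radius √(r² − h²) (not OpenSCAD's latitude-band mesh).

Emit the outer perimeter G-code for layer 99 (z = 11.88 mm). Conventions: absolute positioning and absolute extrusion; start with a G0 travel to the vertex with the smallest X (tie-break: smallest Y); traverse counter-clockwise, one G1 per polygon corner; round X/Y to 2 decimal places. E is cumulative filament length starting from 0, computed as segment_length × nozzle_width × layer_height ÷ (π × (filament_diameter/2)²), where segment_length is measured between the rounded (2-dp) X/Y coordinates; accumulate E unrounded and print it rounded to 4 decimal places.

G0 X-11.49 Y0.00 Z11.88
G1 X-9.95 Y-5.75 E0.0448
G1 X-5.75 Y-9.95 E0.0895
G1 X0.00 Y-11.49 E0.1343
G1 X5.75 Y-9.95 E0.1791
G1 X9.95 Y-5.75 E0.2238
G1 X11.49 Y0.00 E0.2685
G1 X9.95 Y5.75 E0.3133
G1 X8.70 Y7.00 E0.3266
G1 X10.50 Y7.00 E0.3402
G1 X10.50 Y22.50 E0.4568
G1 X-2.00 Y22.50 E0.5509
G1 X-2.00 Y10.96 E0.6377
G1 X-5.75 Y9.95 E0.6669
G1 X-9.95 Y5.75 E0.7116
G1 X-11.49 Y0.00 E0.7564

At z = 11.88 mm: the sphere: section is a regular 12-gon, circumradius = √(r²−h²) = √(11.5²−0.38²) = 11.494; the cube at (-2, 7) (footprint 12.5×15.5) is included at this height; Taking the union: the regions partially overlap (shared area 34.21 mm²), so overlapping operands fuse into one piece — 1 connected region; the cylinder at (6.5, 14.5) does not reach this height (z outside [21.5, 30.5]); Subtracting the remaining from the first: none of the subtracted shapes is present at this height, so that combined region is unchanged — 1 connected region. The outline is a single polygon with 15 vertices. Extrusion per mm of travel: 0.4 × 0.12 / (π × 1.425²) = 0.007524. Accumulating E over each segment gives final E = 0.7564.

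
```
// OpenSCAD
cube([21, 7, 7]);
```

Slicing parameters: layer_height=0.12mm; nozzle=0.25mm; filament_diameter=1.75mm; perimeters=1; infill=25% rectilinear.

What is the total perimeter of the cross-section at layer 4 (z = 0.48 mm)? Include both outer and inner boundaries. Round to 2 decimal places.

56.00 mm

At z = 0.48 mm: the 21×7 cube contributes its full rectangle (perimeter 56.00 mm). Overall, the cross-section is a single solid region. Total boundary length (outer) = 56.00 mm.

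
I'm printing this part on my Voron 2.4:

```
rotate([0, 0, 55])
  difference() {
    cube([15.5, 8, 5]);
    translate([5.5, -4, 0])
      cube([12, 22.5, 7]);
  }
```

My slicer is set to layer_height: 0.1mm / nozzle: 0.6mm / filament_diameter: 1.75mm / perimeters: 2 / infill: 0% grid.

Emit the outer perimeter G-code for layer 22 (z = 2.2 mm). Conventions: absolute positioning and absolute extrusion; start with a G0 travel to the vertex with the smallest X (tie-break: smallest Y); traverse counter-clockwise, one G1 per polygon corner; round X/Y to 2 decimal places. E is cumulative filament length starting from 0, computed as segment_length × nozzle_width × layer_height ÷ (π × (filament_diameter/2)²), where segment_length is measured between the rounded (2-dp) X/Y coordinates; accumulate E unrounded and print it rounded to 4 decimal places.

At z = 2.2 mm: the cube is present — its section is the full 15.5×8 rectangle; the cube at (5.5, -4) (footprint 12×22.5) is included at this height; After the difference (first − rest): starting from the 15.5×8 cube, the 12×22.5 cube at (5.5, -4) partially overlaps it — only the 80.00 mm² overlap (of its 270.00 mm²) is removed, clipping the outline — 1 connected region; (whole slice rotated 55° about Z — lengths, areas and connectivity unchanged). The outline is a single polygon with 4 vertices. Extrusion per mm of travel: 0.6 × 0.1 / (π × 0.875²) = 0.024945. Accumulating E over each segment gives final E = 0.6731.

G0 X-6.55 Y4.59 Z2.20
G1 X0.00 Y0.00 E0.1995
G1 X3.15 Y4.51 E0.3367
G1 X-3.40 Y9.09 E0.5361
G1 X-6.55 Y4.59 E0.6731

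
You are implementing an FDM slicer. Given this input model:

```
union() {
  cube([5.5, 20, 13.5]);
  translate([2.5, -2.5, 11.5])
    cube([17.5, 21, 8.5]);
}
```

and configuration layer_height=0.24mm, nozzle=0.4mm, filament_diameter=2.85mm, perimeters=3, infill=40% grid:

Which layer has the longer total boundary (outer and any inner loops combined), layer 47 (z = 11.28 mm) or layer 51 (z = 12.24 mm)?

layer 51 (z = 12.24 mm)

Layer 47 (z = 11.28): the 5.5×20 cube contributes its full rectangle (perimeter 51.00 mm); the cube at (2.5, -2.5) is absent (z outside [11.5, 20]); Merging all regions: only the 5.5×20 cube is present, so the union is just that shape — boundary = 51.00 mm. So its perimeter = 51.00 mm. Layer 51 (z = 12.24): the 5.5×20 cube contributes its full rectangle (perimeter 51.00 mm); the cube at (2.5, -2.5) is present — its section is the full 17.5×21 rectangle (perimeter 77.00 mm); Taking the union: the regions partially overlap (shared area 55.50 mm²), so the edge portions inside another operand are dropped and the merged outline is re-measured after clipping — boundary = 85.00 mm. So its perimeter = 85.00 mm. Layer 51 is larger (85.00 vs 51.00 mm).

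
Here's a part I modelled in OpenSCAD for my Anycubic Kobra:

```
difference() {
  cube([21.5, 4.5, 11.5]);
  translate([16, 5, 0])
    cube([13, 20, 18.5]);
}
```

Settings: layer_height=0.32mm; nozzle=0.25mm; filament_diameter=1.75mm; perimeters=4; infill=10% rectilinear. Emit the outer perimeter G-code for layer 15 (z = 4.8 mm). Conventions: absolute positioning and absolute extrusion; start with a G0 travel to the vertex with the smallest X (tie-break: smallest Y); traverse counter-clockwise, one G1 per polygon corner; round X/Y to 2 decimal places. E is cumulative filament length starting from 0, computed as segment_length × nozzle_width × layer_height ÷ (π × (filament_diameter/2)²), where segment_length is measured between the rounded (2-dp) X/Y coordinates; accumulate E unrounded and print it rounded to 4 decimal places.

At z = 4.8 mm: the 21.5×4.5 cube contributes its full rectangle; the cube at (16, 5) (footprint 13×20) is included at this height; Subtracting the remaining from the first: starting from the 21.5×4.5 cube, the 13×20 cube at (16, 5) misses the remaining region (no effect) — 1 connected region. The outline is a single polygon with 4 vertices. Extrusion per mm of travel: 0.25 × 0.32 / (π × 0.875²) = 0.033260. Accumulating E over each segment gives final E = 1.7295.

G0 X0.00 Y0.00 Z4.80
G1 X21.50 Y0.00 E0.7151
G1 X21.50 Y4.50 E0.8648
G1 X0.00 Y4.50 E1.5799
G1 X0.00 Y0.00 E1.7295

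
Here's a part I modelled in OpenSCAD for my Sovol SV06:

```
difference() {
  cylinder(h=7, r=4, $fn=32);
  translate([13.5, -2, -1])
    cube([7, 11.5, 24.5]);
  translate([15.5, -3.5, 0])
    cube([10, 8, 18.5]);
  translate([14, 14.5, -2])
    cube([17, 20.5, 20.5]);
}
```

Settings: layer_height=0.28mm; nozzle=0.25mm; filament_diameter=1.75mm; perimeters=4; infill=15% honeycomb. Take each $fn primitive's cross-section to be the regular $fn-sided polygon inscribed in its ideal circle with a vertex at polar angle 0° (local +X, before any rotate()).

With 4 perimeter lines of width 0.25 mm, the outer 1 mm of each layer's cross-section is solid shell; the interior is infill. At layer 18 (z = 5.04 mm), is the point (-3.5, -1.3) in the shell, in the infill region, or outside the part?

At z = 5.04 mm: the r=4 cylinder contributes a regular 32-gon of circumradius 4; the cube at (13.5, -2) is present — its section is the full 7×11.5 rectangle; the cube at (15.5, -3.5) is present — its section is the full 10×8 rectangle; the cube at (14, 14.5) is present — its section is the full 17×20.5 rectangle; Taking the first minus the rest: starting from the r=4 cylinder, the 7×11.5 cube at (13.5, -2) misses the remaining region (no effect); the 10×8 cube at (15.5, -3.5) misses the remaining region (no effect); the 17×20.5 cube at (14, 14.5) misses the remaining region (no effect) — 1 connected region. Overall, the cross-section is a single solid region. The nearest boundary edge runs (-3.70, -1.53)→(-3.92, -0.78); distance from the point to it = 0.25 mm. The point is inside the cross-section, 0.25 mm from the nearest boundary — within the 1 mm shell band (4 × 0.25).

shell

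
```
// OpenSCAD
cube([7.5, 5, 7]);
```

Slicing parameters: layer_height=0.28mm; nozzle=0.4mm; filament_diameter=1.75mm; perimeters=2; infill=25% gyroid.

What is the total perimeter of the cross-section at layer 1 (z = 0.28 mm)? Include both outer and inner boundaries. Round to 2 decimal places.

25.00 mm

At z = 0.28 mm: the 7.5×5 cube contributes its full rectangle (perimeter 25.00 mm). Overall, the cross-section is a single solid region. Total boundary length (outer) = 25.00 mm.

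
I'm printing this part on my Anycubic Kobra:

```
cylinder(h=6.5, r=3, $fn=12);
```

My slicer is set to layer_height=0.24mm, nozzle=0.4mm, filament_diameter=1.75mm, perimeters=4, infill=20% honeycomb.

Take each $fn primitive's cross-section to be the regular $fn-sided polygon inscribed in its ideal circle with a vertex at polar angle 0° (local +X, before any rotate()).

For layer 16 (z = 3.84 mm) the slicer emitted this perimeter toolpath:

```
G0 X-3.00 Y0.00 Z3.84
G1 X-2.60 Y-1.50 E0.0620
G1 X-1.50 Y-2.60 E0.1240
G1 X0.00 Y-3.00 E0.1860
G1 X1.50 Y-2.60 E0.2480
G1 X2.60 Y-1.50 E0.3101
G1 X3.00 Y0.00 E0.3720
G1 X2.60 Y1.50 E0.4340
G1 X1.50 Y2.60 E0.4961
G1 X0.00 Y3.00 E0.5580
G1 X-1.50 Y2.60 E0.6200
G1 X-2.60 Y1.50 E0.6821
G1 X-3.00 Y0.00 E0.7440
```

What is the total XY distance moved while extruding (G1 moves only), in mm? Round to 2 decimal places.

Sum the Euclidean lengths of each G1 segment: total = 18.64 mm.

18.64 mm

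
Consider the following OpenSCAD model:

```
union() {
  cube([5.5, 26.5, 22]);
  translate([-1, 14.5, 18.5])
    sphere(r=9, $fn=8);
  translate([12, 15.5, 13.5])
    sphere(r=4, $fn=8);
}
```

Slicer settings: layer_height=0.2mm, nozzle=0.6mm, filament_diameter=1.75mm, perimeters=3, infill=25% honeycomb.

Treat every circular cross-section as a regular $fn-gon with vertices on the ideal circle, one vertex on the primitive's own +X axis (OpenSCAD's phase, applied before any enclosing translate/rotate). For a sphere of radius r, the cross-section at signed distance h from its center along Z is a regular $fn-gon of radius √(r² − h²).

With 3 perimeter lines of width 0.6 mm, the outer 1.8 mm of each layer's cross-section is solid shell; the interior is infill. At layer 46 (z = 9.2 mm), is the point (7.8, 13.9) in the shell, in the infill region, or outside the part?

outside

At z = 9.2 mm: the cube is present — its section is the full 5.5×26.5 rectangle; the sphere at (-1, 14.5) is absent (|z−center|=9.300 > r=9); the sphere at (12, 15.5) is not intersected at this z (|z−center|=4.300 > r=4); Merging all regions: only the 5.5×26.5 cube is present, so the union is just that shape — 1 connected region. Overall, the cross-section is a single solid region. The nearest boundary edge runs (5.50, 0.00)→(5.50, 26.50); distance from the point to it = 2.30 mm. The point is not inside any of the regions above, so it lies outside the cross-section (2.30 mm from the nearest boundary).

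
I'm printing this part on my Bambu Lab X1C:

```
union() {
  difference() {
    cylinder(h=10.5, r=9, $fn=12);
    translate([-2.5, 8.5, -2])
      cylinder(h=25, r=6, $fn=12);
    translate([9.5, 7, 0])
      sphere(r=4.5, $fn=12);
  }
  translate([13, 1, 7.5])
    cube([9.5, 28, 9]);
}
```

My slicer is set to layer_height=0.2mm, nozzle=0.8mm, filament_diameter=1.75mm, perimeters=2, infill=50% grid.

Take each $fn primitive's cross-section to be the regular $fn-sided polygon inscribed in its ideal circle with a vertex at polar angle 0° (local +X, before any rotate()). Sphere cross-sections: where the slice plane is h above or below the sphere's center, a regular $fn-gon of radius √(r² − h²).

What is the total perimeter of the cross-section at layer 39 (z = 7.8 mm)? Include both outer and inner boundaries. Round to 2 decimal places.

At z = 7.8 mm: the r=9 cylinder gives a regular 12-gon of circumradius 9 (constant along its height) (perimeter = 2·12·9.000·sin(180°/12) = 55.90 mm); the r=6 cylinder at (-2.5, 8.5) gives a regular 12-gon of circumradius 6 (constant along its height) (perimeter = 2·12·6.000·sin(180°/12) = 37.27 mm); the sphere at (9.5, 7) does not reach this height (|z−center|=7.800 > r=4.5); Taking the first minus the rest: starting from the r=9 cylinder, the r=6 cylinder at (-2.5, 8.5) partially overlaps it — only the 45.30 mm² overlap (of its 108.00 mm²) is removed, clipping the outline — boundary = 58.32 mm; the 9.5×28 cube at (13, 1) contributes its full rectangle (perimeter 75.00 mm); Combining (union): the 2 present regions are separate (no shared area or edge), so areas and boundary lengths simply add and each stays a separate island — boundary = 133.32 mm. Overall, the cross-section has 2 separate islands. Total boundary length (outer) = 133.32 mm.

133.32 mm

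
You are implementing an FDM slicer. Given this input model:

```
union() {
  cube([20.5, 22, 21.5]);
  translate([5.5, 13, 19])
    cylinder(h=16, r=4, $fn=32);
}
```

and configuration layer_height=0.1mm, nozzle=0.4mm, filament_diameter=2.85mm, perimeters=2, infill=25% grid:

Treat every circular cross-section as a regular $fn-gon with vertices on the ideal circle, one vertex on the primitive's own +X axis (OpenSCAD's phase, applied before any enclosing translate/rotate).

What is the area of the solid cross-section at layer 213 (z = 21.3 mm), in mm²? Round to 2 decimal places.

451.00 mm²

At z = 21.3 mm: the cube is present — its section is the full 20.5×22 rectangle (area 451.00 mm²); the r=4 cylinder at (5.5, 13) contributes a regular 32-gon of circumradius 4 (area = (32/2)·4.000²·sin(360°/32) = 49.94 mm²); Merging all regions: the r=4 cylinder at (5.5, 13) lies entirely inside the 20.5×22 cube, so the union is just the 20.5×22 cube — area = 451.00 mm². Overall, the cross-section is a single solid region. Net area = 451.00 mm².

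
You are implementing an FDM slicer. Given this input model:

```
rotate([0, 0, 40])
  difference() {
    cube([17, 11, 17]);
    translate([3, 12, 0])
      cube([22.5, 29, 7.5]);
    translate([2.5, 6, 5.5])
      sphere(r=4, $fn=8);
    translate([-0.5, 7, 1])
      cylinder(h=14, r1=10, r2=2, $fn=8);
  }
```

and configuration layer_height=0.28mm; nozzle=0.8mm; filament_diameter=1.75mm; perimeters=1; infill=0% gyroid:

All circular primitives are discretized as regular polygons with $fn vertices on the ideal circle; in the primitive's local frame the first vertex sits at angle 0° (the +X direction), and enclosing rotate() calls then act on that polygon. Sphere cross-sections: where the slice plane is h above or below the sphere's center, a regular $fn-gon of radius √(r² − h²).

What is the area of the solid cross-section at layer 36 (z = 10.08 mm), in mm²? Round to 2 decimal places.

159.41 mm²

At z = 10.08 mm: the cube (footprint 17×11) is included at this height (area 187.00 mm²); the cube at (3, 12) is absent (z outside [0, 7.5]); the sphere at (2.5, 6) does not reach this height (|z−center|=4.580 > r=4); the cone at (-0.5, 7) contributes a regular 8-gon of circumradius 4.811 (interpolated between r1=10 and r2=2 at t=0.649) (area = (8/2)·4.811²·sin(360°/8) = 65.48 mm²); Taking the first minus the rest: starting from the 17×11 cube (187.00 mm²), the cone at (-0.5, 7) partially overlaps it — only the 27.59 mm² overlap (of its 65.48 mm²) is removed, clipping the outline — area = 159.41 mm²; (whole slice rotated 40° about Z — lengths, areas and connectivity unchanged). Overall, the cross-section is a single solid region. Net area = 159.41 mm².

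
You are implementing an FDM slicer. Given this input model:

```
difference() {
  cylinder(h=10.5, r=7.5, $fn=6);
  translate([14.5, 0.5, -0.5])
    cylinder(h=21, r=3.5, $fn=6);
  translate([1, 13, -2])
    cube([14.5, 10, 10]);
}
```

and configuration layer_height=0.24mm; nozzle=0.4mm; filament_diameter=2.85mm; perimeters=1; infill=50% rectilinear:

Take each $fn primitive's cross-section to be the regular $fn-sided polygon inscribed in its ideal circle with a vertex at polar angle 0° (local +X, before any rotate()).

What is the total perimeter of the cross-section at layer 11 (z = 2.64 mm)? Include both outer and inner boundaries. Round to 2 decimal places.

45.00 mm

At z = 2.64 mm: the r=7.5 cylinder gives a regular 6-gon of circumradius 7.5 (constant along its height) (perimeter = 2·6·7.500·sin(180°/6) = 45.00 mm); the r=3.5 cylinder at (14.5, 0.5) contributes a regular 6-gon of circumradius 3.5 (perimeter = 2·6·3.500·sin(180°/6) = 21.00 mm); the cube at (1, 13) is present — its section is the full 14.5×10 rectangle (perimeter 49.00 mm); After the difference (first − rest): starting from the r=7.5 cylinder, the r=3.5 cylinder at (14.5, 0.5) misses the remaining region (no effect); the 14.5×10 cube at (1, 13) misses the remaining region (no effect) — boundary = 45.00 mm. Overall, the cross-section is a single solid region. Total boundary length (outer) = 45.00 mm.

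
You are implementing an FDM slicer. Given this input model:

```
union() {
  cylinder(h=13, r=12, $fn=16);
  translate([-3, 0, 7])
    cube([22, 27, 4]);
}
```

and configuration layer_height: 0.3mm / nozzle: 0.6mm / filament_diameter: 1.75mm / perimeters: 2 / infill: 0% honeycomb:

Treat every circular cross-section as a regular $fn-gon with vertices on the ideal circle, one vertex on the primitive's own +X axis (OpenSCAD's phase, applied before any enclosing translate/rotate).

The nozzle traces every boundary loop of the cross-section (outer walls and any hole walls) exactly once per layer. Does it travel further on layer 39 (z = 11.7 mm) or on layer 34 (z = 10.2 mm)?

layer 34 (z = 10.2 mm)

Layer 39 (z = 11.7): the cylinder: section is a regular 16-gon, circumradius r=12 (perimeter = 2·16·12.000·sin(180°/16) = 74.91 mm); the cube at (-3, 0) is not intersected at this z (z outside [7, 11]); Taking the union: only the r=12 cylinder is present, so the union is just that shape — boundary = 74.91 mm. So its perimeter = 74.91 mm. Layer 34 (z = 10.2): the cylinder: section is a regular 16-gon, circumradius r=12 (perimeter = 2·16·12.000·sin(180°/16) = 74.91 mm); the 22×27 cube at (-3, 0) contributes its full rectangle (perimeter 98.00 mm); Merging all regions: the regions partially overlap (shared area 145.32 mm²), so the edge portions inside another operand are dropped and the merged outline is re-measured after clipping — boundary = 124.72 mm. So its perimeter = 124.72 mm. Layer 34 is larger (124.72 vs 74.91 mm).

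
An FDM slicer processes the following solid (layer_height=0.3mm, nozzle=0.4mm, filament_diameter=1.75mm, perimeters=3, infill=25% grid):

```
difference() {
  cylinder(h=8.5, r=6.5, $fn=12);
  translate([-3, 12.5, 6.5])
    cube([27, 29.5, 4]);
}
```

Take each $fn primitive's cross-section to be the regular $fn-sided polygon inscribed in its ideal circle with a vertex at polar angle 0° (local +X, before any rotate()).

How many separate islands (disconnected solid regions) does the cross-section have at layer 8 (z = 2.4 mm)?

1

At z = 2.4 mm: the r=6.5 cylinder gives a regular 12-gon of circumradius 6.5 (constant along its height); the cube at (-3, 12.5) is absent (z outside [6.5, 10.5]); Subtracting the remaining from the first: none of the subtracted shapes is present at this height, so the r=6.5 cylinder is unchanged — 1 connected region. Overall, the cross-section is a single solid region. Island count = 1.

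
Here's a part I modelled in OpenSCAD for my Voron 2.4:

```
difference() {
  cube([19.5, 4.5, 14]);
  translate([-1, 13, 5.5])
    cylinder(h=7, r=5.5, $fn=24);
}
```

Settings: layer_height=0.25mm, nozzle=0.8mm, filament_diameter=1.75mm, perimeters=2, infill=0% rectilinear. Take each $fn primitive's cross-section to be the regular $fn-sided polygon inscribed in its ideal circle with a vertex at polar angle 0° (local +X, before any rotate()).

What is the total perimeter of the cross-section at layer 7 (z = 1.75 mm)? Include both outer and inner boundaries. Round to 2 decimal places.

48.00 mm

At z = 1.75 mm: the cube is present — its section is the full 19.5×4.5 rectangle (perimeter 48.00 mm); the cylinder at (-1, 13) is not intersected at this z (z outside [5.5, 12.5]); After the difference (first − rest): none of the subtracted shapes is present at this height, so the 19.5×4.5 cube is unchanged — boundary = 48.00 mm. Overall, the cross-section is a single solid region. Total boundary length (outer) = 48.00 mm.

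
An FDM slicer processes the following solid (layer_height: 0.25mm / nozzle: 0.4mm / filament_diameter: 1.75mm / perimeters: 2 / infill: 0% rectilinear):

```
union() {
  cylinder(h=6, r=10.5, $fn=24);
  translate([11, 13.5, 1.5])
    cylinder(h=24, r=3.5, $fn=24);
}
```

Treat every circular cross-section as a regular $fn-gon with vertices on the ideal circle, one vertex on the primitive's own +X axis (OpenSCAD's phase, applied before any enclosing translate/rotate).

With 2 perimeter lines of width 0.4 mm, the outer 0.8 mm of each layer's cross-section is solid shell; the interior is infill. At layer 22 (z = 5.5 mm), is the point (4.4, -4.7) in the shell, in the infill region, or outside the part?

At z = 5.5 mm: the r=10.5 cylinder contributes a regular 24-gon of circumradius 10.5; the r=3.5 cylinder at (11, 13.5) gives a regular 24-gon of circumradius 3.5 (constant along its height); Merging all regions: the 2 present regions are separate (no shared area or edge), so areas and boundary lengths simply add and each stays a separate island — 2 connected regions. Overall, the cross-section has 2 separate islands. The nearest boundary edge runs (7.42, -7.42)→(5.25, -9.09); distance from the point to it = 4.00 mm. (Shell/infill is judged within the island containing the point — the largest one.) The point is inside the cross-section and 4.00 mm from the nearest boundary — more than the 0.8 mm shell width (2 × 0.4), so it's in the infill interior.

infill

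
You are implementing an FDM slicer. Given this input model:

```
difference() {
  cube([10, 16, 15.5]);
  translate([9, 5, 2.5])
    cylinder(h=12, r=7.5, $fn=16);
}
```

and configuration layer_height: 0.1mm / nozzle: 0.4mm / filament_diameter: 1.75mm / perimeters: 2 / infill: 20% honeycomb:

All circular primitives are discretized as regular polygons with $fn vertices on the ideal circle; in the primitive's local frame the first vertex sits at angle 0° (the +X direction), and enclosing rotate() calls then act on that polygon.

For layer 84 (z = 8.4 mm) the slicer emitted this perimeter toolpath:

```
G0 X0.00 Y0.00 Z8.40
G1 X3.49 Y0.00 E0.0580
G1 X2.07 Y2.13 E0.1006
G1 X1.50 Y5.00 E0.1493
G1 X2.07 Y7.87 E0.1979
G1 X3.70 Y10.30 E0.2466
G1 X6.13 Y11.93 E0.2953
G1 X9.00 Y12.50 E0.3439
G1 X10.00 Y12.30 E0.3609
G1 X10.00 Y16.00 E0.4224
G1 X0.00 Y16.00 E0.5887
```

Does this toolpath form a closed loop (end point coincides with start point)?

no

Start point (G0): (0.00, 0.00). End point (last G1): the path does not return to the start — open.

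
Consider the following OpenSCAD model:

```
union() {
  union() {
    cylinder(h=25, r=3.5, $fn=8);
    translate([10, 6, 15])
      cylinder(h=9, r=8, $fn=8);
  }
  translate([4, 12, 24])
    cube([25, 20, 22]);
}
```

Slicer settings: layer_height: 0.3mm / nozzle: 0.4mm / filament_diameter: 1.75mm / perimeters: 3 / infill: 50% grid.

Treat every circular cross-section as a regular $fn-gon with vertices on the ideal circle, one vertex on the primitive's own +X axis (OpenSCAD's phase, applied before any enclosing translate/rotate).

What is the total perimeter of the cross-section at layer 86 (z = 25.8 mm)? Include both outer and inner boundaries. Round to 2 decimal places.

At z = 25.8 mm: the cylinder does not reach this height (z outside [0, 25]); the cylinder at (10, 6) is absent (z outside [15, 24]); Combining (union): nothing is present at this height; the cube at (4, 12) (footprint 25×20) is included at this height (perimeter 90.00 mm); Merging all regions: only the 25×20 cube at (4, 12) is present, so the union is just that shape — boundary = 90.00 mm. Overall, the cross-section is a single solid region. Total boundary length (outer) = 90.00 mm.

90.00 mm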